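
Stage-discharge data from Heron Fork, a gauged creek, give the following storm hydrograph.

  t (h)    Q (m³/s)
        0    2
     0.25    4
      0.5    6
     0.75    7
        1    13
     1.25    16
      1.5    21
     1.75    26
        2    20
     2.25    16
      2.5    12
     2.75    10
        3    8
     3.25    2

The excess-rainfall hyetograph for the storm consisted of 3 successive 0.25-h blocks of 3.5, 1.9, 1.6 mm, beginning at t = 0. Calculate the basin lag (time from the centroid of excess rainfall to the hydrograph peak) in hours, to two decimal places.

Centroid of excess rainfall: t_c = Σ P_i·t̄_i / ΣP_i = 0.3071 h (block centres at 0.125, 0.375, 0.625 h).
Hydrograph peak occurs at t = 1.75 h, so basin lag t_L = 1.75 − 0.3071 = 1.44 h.

t_L ≈ 1.44 h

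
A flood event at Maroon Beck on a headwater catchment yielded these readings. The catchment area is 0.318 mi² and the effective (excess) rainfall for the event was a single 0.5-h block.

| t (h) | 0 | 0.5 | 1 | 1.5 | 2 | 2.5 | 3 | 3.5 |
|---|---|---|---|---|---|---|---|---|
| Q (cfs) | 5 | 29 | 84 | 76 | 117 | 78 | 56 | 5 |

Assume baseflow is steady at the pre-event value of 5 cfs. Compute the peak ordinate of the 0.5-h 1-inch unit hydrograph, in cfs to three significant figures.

Direct runoff: 0.0, 24.0, 79.0, 71.0, 112.0, 73.0, 51.0, 0.0 cfs; ΣQ_DR = 410.0 cfs, peak = 112.0 cfs.
Runoff depth d = ΣQ_DR·Δt / A = 410.0 × 1800 / (0.318 mi²) = 0.9989 in.
The 1-inch UH is the DRH scaled by (1 in)/d, so U_p = 112.0 × 1/0.9989 = 112 cfs.

U_p ≈ 112 cfs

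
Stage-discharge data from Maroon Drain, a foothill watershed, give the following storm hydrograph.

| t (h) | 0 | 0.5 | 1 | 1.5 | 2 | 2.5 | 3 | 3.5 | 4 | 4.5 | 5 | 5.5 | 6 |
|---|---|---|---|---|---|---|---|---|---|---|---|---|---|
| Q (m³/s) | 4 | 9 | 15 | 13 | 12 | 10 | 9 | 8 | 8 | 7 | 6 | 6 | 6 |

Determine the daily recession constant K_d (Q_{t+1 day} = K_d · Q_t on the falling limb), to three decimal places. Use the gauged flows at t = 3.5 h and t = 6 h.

K_d ≈ 0.063

Between t = 3.5 h and t = 6 h the flow falls from 8 to 6 m³/s over 5×0.5 h = 2.5 h.
Per-interval ratio K = (6/8)^(1/5) = 0.9441; K_d = K^(24/0.5) = 0.063.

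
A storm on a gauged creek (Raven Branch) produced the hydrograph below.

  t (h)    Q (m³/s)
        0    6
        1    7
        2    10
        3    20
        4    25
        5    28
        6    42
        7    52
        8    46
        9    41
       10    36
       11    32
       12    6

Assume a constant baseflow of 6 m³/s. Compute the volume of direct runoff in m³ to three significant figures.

V ≈ 9.83 × 10^5 m³

Direct-runoff ordinates (Q − Q_b): 0.0, 1.0, 4.0, 14.0, 19.0, 22.0, 36.0, 46.0, 40.0, 35.0, 30.0, 26.0, 0.0 m³/s.
ΣQ_DR = 273.0 m³/s.
With Δt = 1 h = 3600 s, V = ΣQ_DR · Δt = 273.0 × 3600 = 9.83 × 10^5 m³.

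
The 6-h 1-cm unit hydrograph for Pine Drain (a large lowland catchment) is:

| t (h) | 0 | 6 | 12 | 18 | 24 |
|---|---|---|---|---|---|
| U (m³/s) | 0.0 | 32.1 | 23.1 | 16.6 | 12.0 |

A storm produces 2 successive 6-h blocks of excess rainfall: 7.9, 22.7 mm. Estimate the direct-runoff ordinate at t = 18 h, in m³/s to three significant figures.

By discrete convolution, Q_j = Σ (P_i / 10 mm) · U_{j−i}.
At t = 18 h (j=3): Q = (7.9/10)·16.6 + (22.7/10)·23.1 = 65.6 m³/s.

Q ≈ 65.6 m³/s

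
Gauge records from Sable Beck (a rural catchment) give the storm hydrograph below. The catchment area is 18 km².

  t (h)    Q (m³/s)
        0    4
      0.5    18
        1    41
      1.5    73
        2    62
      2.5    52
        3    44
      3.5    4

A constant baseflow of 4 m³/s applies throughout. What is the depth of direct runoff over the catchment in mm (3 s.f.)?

d ≈ 26.6 mm

Direct runoff: 0.0, 14.0, 37.0, 69.0, 58.0, 48.0, 40.0, 0.0 m³/s; ΣQ_DR = 266.0 m³/s.
V = ΣQ_DR · Δt = 266.0 × 1800 s = 4.788 × 10^5 m³.
Over A = 18 km², depth = V / A = 26.6 mm.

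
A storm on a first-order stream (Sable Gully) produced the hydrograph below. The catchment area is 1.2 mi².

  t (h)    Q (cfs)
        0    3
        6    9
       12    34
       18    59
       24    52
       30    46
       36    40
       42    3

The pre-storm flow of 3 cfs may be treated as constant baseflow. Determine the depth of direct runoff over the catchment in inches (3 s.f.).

Direct runoff: 0.0, 6.0, 31.0, 56.0, 49.0, 43.0, 37.0, 0.0 cfs; ΣQ_DR = 222.0 cfs.
V = ΣQ_DR · Δt = 222.0 × 21600 s = 4.795 × 10^6 ft³.
Over A = 1.2 mi², depth = V / A = 1.72 in.

d ≈ 1.72 in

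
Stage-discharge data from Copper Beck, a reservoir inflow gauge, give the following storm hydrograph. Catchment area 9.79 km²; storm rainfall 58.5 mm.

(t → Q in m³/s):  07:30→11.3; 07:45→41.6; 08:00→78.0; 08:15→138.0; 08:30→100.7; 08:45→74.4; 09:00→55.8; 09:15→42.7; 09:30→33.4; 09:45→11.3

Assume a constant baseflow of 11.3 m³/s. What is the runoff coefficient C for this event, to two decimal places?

ΣQ_DR = 474.2 m³/s; V = ΣQ_DR·Δt = 4.268 × 10^5 m³.
Runoff depth d = V / A = 43.59 mm.
C = d / P = 43.59 / 58.5 = 0.75.

C ≈ 0.75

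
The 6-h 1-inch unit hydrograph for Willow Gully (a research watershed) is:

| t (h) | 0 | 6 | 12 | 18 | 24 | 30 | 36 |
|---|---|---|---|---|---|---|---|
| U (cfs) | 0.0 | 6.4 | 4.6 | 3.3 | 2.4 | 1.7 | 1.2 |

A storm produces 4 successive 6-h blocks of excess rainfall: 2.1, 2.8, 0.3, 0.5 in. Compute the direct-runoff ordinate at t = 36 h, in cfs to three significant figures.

By discrete convolution, Q_j = Σ (P_i / 1 in) · U_{j−i}.
At t = 36 h (j=6): Q = (2.1/1)·1.2 + (2.8/1)·1.7 + (0.3/1)·2.4 + (0.5/1)·3.3 = 9.65 cfs.

Q ≈ 9.65 cfs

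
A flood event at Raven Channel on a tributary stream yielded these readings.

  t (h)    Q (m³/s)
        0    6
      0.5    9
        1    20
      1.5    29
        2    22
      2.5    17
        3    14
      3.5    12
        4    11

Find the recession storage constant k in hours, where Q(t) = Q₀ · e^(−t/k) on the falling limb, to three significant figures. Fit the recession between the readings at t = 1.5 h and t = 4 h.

k ≈ 2.58 h

On the falling limb, Q drops from 29 to 11 m³/s between t = 1.5 h and t = 4 h (Δt = 2.5 h).
k = −Δt / ln(Q₂/Q₁) = −2.5 / ln(11/29) = 2.58 h.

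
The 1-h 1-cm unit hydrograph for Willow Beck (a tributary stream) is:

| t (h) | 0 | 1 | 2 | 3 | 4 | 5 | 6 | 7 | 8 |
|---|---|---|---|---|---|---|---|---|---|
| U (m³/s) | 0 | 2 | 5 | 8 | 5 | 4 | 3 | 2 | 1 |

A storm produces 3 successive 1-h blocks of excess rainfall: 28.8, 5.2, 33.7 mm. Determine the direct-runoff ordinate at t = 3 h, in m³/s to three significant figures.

Q ≈ 32.4 m³/s

By discrete convolution, Q_j = Σ (P_i / 10 mm) · U_{j−i}.
At t = 3 h (j=3): Q = (28.8/10)·8 + (5.2/10)·5 + (33.7/10)·2 = 32.4 m³/s.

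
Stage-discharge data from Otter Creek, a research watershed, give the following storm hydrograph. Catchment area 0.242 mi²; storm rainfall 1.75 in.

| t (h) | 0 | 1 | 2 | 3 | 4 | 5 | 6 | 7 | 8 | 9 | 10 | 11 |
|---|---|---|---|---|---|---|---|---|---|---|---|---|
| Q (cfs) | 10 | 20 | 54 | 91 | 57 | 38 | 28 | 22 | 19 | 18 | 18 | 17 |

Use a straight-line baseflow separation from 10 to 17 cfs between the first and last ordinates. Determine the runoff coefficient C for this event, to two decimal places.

ΣQ_DR = 230.0 cfs; V = ΣQ_DR·Δt = 8.280 × 10^5 ft³.
Runoff depth d = V / A = 1.473 in.
C = d / P = 1.473 / 1.75 = 0.84.

C ≈ 0.84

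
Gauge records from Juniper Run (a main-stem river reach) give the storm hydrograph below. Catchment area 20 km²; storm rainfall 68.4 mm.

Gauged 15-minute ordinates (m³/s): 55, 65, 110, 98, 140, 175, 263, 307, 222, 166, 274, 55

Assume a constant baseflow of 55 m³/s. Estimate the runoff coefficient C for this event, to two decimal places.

C ≈ 0.84

ΣQ_DR = 1270 m³/s; V = ΣQ_DR·Δt = 1.143 × 10^6 m³.
Runoff depth d = V / A = 57.15 mm.
C = d / P = 57.15 / 68.4 = 0.84.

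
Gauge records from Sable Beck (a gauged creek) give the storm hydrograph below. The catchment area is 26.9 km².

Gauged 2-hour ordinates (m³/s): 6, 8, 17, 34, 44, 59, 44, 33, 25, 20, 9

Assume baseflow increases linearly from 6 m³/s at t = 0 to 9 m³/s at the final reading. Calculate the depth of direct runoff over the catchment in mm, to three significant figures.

Direct runoff: 0.00, 1.70, 10.40, 27.10, 36.80, 51.50, 36.20, 24.90, 16.60, 11.30, 0.00 m³/s; ΣQ_DR = 216.5 m³/s.
V = ΣQ_DR · Δt = 216.5 × 7200 s = 1.559 × 10^6 m³.
Over A = 26.9 km², depth = V / A = 57.9 mm.

d ≈ 57.9 mm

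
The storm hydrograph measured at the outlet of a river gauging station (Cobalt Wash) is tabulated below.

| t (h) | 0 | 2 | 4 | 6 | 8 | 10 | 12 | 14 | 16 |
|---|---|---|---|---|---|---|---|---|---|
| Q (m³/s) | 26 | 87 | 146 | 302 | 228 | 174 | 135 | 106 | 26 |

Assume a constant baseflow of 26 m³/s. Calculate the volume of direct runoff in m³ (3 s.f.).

V ≈ 7.17 × 10^6 m³

Direct-runoff ordinates (Q − Q_b): 0.0, 61.0, 120.0, 276.0, 202.0, 148.0, 109.0, 80.0, 0.0 m³/s.
ΣQ_DR = 996.0 m³/s.
With Δt = 2 h = 7200 s, V = ΣQ_DR · Δt = 996.0 × 7200 = 7.17 × 10^6 m³.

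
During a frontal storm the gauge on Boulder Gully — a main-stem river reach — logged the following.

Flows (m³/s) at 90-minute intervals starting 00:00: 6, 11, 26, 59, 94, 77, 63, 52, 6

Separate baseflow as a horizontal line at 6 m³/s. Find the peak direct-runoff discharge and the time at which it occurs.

Subtracting baseflow gives direct-runoff ordinates: 0.0, 5.0, 20.0, 53.0, 88.0, 71.0, 57.0, 46.0, 0.0 m³/s.
The maximum is 88.0 m³/s, occurring at the reading for t = 06:00.

Q_p = 88.0 m³/s at t = 06:00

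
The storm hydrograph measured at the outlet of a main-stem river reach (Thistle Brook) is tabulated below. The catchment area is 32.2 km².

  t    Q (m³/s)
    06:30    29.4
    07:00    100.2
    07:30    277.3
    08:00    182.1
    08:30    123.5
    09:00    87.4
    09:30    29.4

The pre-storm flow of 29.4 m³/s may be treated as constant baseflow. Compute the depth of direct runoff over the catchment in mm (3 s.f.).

d ≈ 34.9 mm

Direct runoff: 0.0, 70.8, 247.9, 152.7, 94.1, 58.0, 0.0 m³/s; ΣQ_DR = 623.5 m³/s.
V = ΣQ_DR · Δt = 623.5 × 1800 s = 1.122 × 10^6 m³.
Over A = 32.2 km², depth = V / A = 34.9 mm.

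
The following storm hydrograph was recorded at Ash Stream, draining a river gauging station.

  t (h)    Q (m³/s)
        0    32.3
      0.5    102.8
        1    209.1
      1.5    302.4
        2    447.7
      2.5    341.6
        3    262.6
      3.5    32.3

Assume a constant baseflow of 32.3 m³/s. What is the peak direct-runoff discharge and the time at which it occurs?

Subtracting baseflow gives direct-runoff ordinates: 0.0, 70.5, 176.8, 270.1, 415.4, 309.3, 230.3, 0.0 m³/s.
The maximum is 415.4 m³/s, occurring at the reading for t = 2 h.

Q_p = 415.4 m³/s at t = 2 h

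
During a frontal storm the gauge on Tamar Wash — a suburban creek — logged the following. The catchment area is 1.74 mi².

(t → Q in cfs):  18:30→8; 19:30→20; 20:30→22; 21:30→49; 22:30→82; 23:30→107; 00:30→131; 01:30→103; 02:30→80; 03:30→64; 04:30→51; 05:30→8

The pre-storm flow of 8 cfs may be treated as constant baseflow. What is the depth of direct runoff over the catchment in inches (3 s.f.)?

d ≈ 0.560 in

Direct runoff: 0.0, 12.0, 14.0, 41.0, 74.0, 99.0, 123.0, 95.0, 72.0, 56.0, 43.0, 0.0 cfs; ΣQ_DR = 629.0 cfs.
V = ΣQ_DR · Δt = 629.0 × 3600 s = 2.264 × 10^6 ft³.
Over A = 1.74 mi², depth = V / A = 0.560 in.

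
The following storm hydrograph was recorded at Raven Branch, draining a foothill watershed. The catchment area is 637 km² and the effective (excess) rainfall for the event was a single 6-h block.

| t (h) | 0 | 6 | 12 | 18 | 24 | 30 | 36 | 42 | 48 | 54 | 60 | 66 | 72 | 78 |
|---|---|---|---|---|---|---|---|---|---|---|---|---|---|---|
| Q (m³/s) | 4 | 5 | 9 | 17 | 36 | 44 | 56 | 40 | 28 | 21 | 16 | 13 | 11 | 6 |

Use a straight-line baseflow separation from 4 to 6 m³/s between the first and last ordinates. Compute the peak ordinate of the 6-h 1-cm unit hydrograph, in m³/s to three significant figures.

U_p ≈ 63.8 m³/s

Direct runoff: 0.00, 0.85, 4.69, 12.54, 31.38, 39.23, 51.08, 34.92, 22.77, 15.62, 10.46, 7.31, 5.15, 0.00 m³/s; ΣQ_DR = 236.0 m³/s, peak = 51.08 m³/s.
Runoff depth d = ΣQ_DR·Δt / A = 236.0 × 21600 / (637 km²) = 8.003 mm.
The 1-cm UH is the DRH scaled by (10 mm)/d, so U_p = 51.08 × 10/8.003 = 63.8 m³/s.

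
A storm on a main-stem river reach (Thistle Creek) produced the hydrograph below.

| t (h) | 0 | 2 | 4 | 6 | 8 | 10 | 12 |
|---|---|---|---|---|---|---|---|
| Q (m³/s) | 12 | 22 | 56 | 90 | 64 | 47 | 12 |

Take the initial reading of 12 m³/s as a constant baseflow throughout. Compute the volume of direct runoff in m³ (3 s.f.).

Direct-runoff ordinates (Q − Q_b): 0.0, 10.0, 44.0, 78.0, 52.0, 35.0, 0.0 m³/s.
ΣQ_DR = 219.0 m³/s.
With Δt = 2 h = 7200 s, V = ΣQ_DR · Δt = 219.0 × 7200 = 1.58 × 10^6 m³.

V ≈ 1.58 × 10^6 m³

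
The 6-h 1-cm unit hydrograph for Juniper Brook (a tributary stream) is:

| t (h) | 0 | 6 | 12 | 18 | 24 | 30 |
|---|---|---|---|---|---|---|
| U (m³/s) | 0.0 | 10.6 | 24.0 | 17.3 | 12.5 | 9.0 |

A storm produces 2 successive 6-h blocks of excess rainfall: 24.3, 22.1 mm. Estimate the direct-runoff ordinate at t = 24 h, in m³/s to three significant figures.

By discrete convolution, Q_j = Σ (P_i / 10 mm) · U_{j−i}.
At t = 24 h (j=4): Q = (24.3/10)·12.5 + (22.1/10)·17.3 = 68.6 m³/s.

Q ≈ 68.6 m³/s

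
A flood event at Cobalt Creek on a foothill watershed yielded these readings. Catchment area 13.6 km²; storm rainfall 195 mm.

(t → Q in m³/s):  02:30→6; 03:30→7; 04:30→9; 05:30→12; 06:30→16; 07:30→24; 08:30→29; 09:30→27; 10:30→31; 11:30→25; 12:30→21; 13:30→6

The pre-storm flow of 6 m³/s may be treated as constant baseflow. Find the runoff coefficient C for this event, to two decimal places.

ΣQ_DR = 141.0 m³/s; V = ΣQ_DR·Δt = 5.076 × 10^5 m³.
Runoff depth d = V / A = 37.32 mm.
C = d / P = 37.32 / 195 = 0.19.

C ≈ 0.19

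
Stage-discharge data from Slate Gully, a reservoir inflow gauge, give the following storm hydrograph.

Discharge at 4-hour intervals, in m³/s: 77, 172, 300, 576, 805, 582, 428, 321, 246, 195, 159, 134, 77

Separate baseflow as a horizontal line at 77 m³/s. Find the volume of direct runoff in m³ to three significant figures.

V ≈ 4.42 × 10^7 m³

Direct-runoff ordinates (Q − Q_b): 0.0, 95.0, 223.0, 499.0, 728.0, 505.0, 351.0, 244.0, 169.0, 118.0, 82.0, 57.0, 0.0 m³/s.
ΣQ_DR = 3071 m³/s.
With Δt = 4 h = 14400 s, V = ΣQ_DR · Δt = 3071 × 14400 = 4.42 × 10^7 m³.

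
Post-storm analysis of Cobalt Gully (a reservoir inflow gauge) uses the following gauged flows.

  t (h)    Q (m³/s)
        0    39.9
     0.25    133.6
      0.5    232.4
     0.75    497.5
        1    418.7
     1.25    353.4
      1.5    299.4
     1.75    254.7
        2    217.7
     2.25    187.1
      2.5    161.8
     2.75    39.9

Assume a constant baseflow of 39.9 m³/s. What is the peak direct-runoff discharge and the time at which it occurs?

Q_p = 457.6 m³/s at t = 0.75 h

Subtracting baseflow gives direct-runoff ordinates: 0.0, 93.7, 192.5, 457.6, 378.8, 313.5, 259.5, 214.8, 177.8, 147.2, 121.9, 0.0 m³/s.
The maximum is 457.6 m³/s, occurring at the reading for t = 0.75 h.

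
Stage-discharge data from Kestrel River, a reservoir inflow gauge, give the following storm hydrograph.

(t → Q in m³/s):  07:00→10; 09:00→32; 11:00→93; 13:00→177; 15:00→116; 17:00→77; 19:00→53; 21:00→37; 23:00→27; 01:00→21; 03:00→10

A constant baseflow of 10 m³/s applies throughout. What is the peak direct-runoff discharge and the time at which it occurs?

Q_p = 167.0 m³/s at t = 13:00

Subtracting baseflow gives direct-runoff ordinates: 0.0, 22.0, 83.0, 167.0, 106.0, 67.0, 43.0, 27.0, 17.0, 11.0, 0.0 m³/s.
The maximum is 167.0 m³/s, occurring at the reading for t = 13:00.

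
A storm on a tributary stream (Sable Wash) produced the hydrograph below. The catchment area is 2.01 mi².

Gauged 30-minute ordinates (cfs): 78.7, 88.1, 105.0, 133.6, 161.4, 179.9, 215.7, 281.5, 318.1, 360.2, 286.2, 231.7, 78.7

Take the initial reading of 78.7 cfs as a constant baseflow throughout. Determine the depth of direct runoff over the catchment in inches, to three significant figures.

Direct runoff: 0.0, 9.4, 26.3, 54.9, 82.7, 101.2, 137.0, 202.8, 239.4, 281.5, 207.5, 153.0, 0.0 cfs; ΣQ_DR = 1496 cfs.
V = ΣQ_DR · Δt = 1496 × 1800 s = 2.692 × 10^6 ft³.
Over A = 2.01 mi², depth = V / A = 0.577 in.

d ≈ 0.577 in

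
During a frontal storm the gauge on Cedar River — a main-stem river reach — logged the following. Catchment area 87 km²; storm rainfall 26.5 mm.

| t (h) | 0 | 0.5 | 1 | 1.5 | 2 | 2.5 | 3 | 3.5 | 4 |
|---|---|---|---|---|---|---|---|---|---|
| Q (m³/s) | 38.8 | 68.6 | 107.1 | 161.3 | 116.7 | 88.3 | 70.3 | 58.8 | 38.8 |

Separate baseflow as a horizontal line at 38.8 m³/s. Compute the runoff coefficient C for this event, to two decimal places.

C ≈ 0.31

ΣQ_DR = 399.5 m³/s; V = ΣQ_DR·Δt = 7.191 × 10^5 m³.
Runoff depth d = V / A = 8.266 mm.
C = d / P = 8.266 / 26.5 = 0.31.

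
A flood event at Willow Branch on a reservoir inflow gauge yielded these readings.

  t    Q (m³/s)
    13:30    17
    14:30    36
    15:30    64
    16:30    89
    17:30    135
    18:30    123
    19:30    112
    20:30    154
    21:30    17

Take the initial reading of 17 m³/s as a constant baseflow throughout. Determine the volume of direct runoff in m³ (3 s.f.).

V ≈ 2.14 × 10^6 m³

Direct-runoff ordinates (Q − Q_b): 0.0, 19.0, 47.0, 72.0, 118.0, 106.0, 95.0, 137.0, 0.0 m³/s.
ΣQ_DR = 594.0 m³/s.
With Δt = 1 h = 3600 s, V = ΣQ_DR · Δt = 594.0 × 3600 = 2.14 × 10^6 m³.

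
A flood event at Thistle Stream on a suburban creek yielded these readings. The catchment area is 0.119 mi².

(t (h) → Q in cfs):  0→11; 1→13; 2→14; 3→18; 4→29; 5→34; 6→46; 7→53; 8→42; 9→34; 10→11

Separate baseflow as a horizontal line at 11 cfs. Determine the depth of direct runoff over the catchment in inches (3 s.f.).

d ≈ 2.40 in

Direct runoff: 0.0, 2.0, 3.0, 7.0, 18.0, 23.0, 35.0, 42.0, 31.0, 23.0, 0.0 cfs; ΣQ_DR = 184.0 cfs.
V = ΣQ_DR · Δt = 184.0 × 3600 s = 6.624 × 10^5 ft³.
Over A = 0.119 mi², depth = V / A = 2.40 in.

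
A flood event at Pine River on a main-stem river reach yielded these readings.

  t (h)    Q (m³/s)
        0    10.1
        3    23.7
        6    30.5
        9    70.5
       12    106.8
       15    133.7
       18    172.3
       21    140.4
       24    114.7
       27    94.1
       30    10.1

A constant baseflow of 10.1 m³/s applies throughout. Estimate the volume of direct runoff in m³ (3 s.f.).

Direct-runoff ordinates (Q − Q_b): 0.0, 13.6, 20.4, 60.4, 96.7, 123.6, 162.2, 130.3, 104.6, 84.0, 0.0 m³/s.
ΣQ_DR = 795.8 m³/s.
With Δt = 3 h = 10800 s, V = ΣQ_DR · Δt = 795.8 × 10800 = 8.59 × 10^6 m³.

V ≈ 8.59 × 10^6 m³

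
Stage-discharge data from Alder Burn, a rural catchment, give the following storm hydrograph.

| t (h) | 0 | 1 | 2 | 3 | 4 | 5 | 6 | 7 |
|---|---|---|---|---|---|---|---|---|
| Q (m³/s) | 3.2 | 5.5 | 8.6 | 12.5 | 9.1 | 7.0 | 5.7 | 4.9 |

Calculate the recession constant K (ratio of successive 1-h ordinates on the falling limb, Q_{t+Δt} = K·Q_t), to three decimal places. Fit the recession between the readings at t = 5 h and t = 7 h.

K ≈ 0.837

Using the recession-limb readings at t = 5 h and t = 7 h: Q falls from 7.0 to 4.9 m³/s over 2 intervals.
K = (Q₂/Q₁)^(1/2) = (4.9/7.0)^(1/2) = 0.837.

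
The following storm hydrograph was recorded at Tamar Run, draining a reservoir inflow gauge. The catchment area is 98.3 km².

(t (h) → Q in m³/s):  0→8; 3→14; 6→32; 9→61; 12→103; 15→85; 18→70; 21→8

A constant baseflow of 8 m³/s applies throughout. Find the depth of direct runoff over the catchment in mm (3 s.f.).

Direct runoff: 0.0, 6.0, 24.0, 53.0, 95.0, 77.0, 62.0, 0.0 m³/s; ΣQ_DR = 317.0 m³/s.
V = ΣQ_DR · Δt = 317.0 × 10800 s = 3.424 × 10^6 m³.
Over A = 98.3 km², depth = V / A = 34.8 mm.

d ≈ 34.8 mm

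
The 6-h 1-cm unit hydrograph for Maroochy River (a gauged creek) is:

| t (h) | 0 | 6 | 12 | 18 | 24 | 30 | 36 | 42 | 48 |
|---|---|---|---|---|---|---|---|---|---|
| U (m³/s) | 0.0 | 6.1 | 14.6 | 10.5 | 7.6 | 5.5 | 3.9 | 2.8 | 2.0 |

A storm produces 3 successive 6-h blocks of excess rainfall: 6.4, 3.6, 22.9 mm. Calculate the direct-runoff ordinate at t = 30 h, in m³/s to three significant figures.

By discrete convolution, Q_j = Σ (P_i / 10 mm) · U_{j−i}.
At t = 30 h (j=5): Q = (6.4/10)·5.5 + (3.6/10)·7.6 + (22.9/10)·10.5 = 30.3 m³/s.

Q ≈ 30.3 m³/s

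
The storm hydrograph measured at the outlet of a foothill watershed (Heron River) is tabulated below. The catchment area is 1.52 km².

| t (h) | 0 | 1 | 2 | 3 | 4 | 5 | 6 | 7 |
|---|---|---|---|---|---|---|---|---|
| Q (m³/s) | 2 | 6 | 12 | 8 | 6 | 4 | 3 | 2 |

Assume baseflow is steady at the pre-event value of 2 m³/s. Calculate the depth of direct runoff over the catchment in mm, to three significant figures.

d ≈ 63.9 mm

Direct runoff: 0.0, 4.0, 10.0, 6.0, 4.0, 2.0, 1.0, 0.0 m³/s; ΣQ_DR = 27.00 m³/s.
V = ΣQ_DR · Δt = 27.00 × 3600 s = 97200 m³.
Over A = 1.52 km², depth = V / A = 63.9 mm.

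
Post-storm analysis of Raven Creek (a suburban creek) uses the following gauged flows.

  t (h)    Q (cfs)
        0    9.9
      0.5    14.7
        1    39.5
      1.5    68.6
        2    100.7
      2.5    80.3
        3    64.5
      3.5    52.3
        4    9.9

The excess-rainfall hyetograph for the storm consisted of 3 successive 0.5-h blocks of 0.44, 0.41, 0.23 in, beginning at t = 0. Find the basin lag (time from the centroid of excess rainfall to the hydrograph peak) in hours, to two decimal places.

t_L ≈ 1.35 h

Centroid of excess rainfall: t_c = Σ P_i·t̄_i / ΣP_i = 0.6528 h (block centres at 0.25, 0.75, 1.25 h).
Hydrograph peak occurs at t = 2 h, so basin lag t_L = 2 − 0.6528 = 1.35 h.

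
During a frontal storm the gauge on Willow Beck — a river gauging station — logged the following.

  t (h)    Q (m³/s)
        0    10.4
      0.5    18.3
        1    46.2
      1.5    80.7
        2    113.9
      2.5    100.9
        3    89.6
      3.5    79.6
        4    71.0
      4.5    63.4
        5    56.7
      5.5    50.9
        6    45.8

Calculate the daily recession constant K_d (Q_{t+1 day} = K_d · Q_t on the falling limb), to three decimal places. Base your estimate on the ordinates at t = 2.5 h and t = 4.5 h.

K_d ≈ 0.004

Between t = 2.5 h and t = 4.5 h the flow falls from 100.9 to 63.4 m³/s over 4×0.5 h = 2 h.
Per-interval ratio K = (63.4/100.9)^(1/4) = 0.8903; K_d = K^(24/0.5) = 0.004.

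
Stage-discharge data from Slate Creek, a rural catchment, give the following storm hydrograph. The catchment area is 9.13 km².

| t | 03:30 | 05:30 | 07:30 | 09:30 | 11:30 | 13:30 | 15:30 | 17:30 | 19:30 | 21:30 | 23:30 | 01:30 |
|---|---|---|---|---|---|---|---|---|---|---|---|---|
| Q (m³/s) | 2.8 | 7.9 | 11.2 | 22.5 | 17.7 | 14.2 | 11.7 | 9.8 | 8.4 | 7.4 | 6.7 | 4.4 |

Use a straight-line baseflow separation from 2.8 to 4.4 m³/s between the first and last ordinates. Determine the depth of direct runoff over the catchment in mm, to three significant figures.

Direct runoff: 0.00, 4.95, 8.11, 19.26, 14.32, 10.67, 8.03, 5.98, 4.44, 3.29, 2.45, 0.00 m³/s; ΣQ_DR = 81.50 m³/s.
V = ΣQ_DR · Δt = 81.50 × 7200 s = 5.868 × 10^5 m³.
Over A = 9.13 km², depth = V / A = 64.3 mm.

d ≈ 64.3 mm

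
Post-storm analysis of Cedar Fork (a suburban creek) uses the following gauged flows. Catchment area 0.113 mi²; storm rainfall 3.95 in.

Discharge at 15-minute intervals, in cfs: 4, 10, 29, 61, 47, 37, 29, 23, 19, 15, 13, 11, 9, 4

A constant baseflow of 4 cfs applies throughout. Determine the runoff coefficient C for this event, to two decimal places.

C ≈ 0.22

ΣQ_DR = 255.0 cfs; V = ΣQ_DR·Δt = 2.295 × 10^5 ft³.
Runoff depth d = V / A = 0.8742 in.
C = d / P = 0.8742 / 3.95 = 0.22.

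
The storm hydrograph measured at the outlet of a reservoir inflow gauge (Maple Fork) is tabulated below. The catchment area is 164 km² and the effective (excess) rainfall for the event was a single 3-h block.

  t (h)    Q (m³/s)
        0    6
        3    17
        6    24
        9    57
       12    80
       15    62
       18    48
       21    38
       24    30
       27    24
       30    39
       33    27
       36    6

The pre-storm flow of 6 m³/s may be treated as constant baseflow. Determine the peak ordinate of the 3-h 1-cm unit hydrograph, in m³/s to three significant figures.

Direct runoff: 0.0, 11.0, 18.0, 51.0, 74.0, 56.0, 42.0, 32.0, 24.0, 18.0, 33.0, 21.0, 0.0 m³/s; ΣQ_DR = 380.0 m³/s, peak = 74.0 m³/s.
Runoff depth d = ΣQ_DR·Δt / A = 380.0 × 10800 / (164 km²) = 25.02 mm.
The 1-cm UH is the DRH scaled by (10 mm)/d, so U_p = 74.0 × 10/25.02 = 29.6 m³/s.

U_p ≈ 29.6 m³/s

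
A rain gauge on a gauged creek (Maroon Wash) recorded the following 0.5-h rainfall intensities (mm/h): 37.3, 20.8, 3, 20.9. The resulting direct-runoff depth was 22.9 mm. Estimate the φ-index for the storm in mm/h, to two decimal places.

Only the 3 blocks with intensity above φ contribute runoff: 37.3, 20.8, 20.9 mm/h.
Σ(I−φ)·Δt = d  ⇒  (37.3+20.8+20.9 − 3φ)·0.5 = 22.9
φ = (79.00 − 22.9/0.5) / 3 = 11.07 mm/h.

φ ≈ 11.07 mm/h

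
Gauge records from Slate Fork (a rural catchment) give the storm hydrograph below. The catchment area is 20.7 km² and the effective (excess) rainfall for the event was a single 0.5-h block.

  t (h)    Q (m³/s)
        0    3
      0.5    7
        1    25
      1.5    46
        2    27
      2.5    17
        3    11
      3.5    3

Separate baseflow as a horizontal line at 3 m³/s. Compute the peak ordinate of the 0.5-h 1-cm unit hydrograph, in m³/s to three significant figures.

Direct runoff: 0.0, 4.0, 22.0, 43.0, 24.0, 14.0, 8.0, 0.0 m³/s; ΣQ_DR = 115.0 m³/s, peak = 43.0 m³/s.
Runoff depth d = ΣQ_DR·Δt / A = 115.0 × 1800 / (20.7 km²) = 10.00 mm.
The 1-cm UH is the DRH scaled by (10 mm)/d, so U_p = 43.0 × 10/10.00 = 43.0 m³/s.

U_p ≈ 43.0 m³/s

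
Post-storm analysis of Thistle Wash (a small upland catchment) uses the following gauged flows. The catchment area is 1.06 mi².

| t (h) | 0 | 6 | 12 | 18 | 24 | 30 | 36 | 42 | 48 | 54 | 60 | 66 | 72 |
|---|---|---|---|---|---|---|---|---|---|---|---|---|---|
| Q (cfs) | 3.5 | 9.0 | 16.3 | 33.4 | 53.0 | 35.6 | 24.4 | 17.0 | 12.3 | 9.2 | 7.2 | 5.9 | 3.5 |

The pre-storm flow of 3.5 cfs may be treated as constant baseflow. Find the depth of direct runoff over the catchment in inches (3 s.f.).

Direct runoff: 0.0, 5.5, 12.8, 29.9, 49.5, 32.1, 20.9, 13.5, 8.8, 5.7, 3.7, 2.4, 0.0 cfs; ΣQ_DR = 184.8 cfs.
V = ΣQ_DR · Δt = 184.8 × 21600 s = 3.992 × 10^6 ft³.
Over A = 1.06 mi², depth = V / A = 1.62 in.

d ≈ 1.62 in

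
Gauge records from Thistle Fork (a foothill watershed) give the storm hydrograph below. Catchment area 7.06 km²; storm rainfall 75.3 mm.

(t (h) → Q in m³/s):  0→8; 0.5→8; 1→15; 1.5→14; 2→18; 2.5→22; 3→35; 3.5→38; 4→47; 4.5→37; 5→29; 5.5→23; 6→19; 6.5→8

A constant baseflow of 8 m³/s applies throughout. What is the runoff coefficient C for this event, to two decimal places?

C ≈ 0.71

ΣQ_DR = 209.0 m³/s; V = ΣQ_DR·Δt = 3.762 × 10^5 m³.
Runoff depth d = V / A = 53.29 mm.
C = d / P = 53.29 / 75.3 = 0.71.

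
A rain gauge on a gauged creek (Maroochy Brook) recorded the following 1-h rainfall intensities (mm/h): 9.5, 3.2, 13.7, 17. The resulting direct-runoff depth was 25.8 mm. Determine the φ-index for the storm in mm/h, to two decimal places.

Only the 3 blocks with intensity above φ contribute runoff: 9.5, 13.7, 17 mm/h.
Σ(I−φ)·Δt = d  ⇒  (9.5+13.7+17 − 3φ)·1 = 25.8
φ = (40.20 − 25.8/1) / 3 = 4.80 mm/h.

φ ≈ 4.80 mm/h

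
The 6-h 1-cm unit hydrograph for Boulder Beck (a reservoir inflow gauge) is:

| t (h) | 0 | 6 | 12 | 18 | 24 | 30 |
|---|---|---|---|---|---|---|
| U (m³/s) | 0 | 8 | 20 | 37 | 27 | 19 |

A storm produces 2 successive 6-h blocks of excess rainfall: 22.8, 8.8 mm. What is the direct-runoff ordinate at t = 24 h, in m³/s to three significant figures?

Q ≈ 94.1 m³/s

By discrete convolution, Q_j = Σ (P_i / 10 mm) · U_{j−i}.
At t = 24 h (j=4): Q = (22.8/10)·27 + (8.8/10)·37 = 94.1 m³/s.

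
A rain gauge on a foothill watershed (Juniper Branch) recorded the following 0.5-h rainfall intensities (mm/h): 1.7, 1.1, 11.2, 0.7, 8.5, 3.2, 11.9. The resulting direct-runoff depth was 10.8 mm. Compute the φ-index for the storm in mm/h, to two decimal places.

φ ≈ 3.33 mm/h

Only the 3 blocks with intensity above φ contribute runoff: 11.2, 8.5, 11.9 mm/h.
Σ(I−φ)·Δt = d  ⇒  (11.2+8.5+11.9 − 3φ)·0.5 = 10.8
φ = (31.60 − 10.8/0.5) / 3 = 3.33 mm/h.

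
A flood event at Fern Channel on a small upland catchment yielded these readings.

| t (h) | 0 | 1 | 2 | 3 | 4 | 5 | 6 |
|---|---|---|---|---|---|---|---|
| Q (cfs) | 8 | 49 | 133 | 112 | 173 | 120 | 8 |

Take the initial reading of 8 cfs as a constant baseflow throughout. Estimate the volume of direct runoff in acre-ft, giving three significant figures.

V ≈ 45.2 acre-ft

Direct-runoff ordinates (Q − Q_b): 0.0, 41.0, 125.0, 104.0, 165.0, 112.0, 0.0 cfs.
ΣQ_DR = 547.0 cfs.
With Δt = 1 h = 3600 s, V = ΣQ_DR · Δt = 547.0 × 3600 = 1.97 × 10^6 ft³ = 45.2 acre-ft.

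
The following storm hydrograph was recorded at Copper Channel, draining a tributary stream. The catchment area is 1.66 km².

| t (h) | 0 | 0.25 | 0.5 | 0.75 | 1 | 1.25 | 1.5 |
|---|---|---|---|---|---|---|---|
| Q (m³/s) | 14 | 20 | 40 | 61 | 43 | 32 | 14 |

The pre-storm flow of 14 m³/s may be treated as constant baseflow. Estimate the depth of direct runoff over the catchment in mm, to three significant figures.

d ≈ 68.3 mm

Direct runoff: 0.0, 6.0, 26.0, 47.0, 29.0, 18.0, 0.0 m³/s; ΣQ_DR = 126.0 m³/s.
V = ΣQ_DR · Δt = 126.0 × 900 s = 1.134 × 10^5 m³.
Over A = 1.66 km², depth = V / A = 68.3 mm.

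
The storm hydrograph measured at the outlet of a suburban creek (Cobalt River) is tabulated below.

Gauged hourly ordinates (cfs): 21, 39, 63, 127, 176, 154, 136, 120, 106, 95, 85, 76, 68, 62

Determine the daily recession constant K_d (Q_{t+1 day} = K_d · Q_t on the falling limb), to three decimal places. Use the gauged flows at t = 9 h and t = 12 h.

Between t = 9 h and t = 12 h the flow falls from 95 to 68 cfs over 3×1 h = 3 h.
Per-interval ratio K = (68/95)^(1/3) = 0.8945; K_d = K^(24/1) = 0.069.

K_d ≈ 0.069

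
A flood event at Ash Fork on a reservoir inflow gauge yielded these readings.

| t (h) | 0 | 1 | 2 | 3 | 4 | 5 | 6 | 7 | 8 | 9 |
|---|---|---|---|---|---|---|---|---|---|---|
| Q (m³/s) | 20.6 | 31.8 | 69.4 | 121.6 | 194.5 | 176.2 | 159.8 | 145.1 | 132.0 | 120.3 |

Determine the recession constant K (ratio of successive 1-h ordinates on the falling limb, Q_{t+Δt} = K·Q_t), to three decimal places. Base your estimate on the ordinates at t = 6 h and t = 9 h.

K ≈ 0.910

Using the recession-limb readings at t = 6 h and t = 9 h: Q falls from 159.8 to 120.3 m³/s over 3 intervals.
K = (Q₂/Q₁)^(1/3) = (120.3/159.8)^(1/3) = 0.910.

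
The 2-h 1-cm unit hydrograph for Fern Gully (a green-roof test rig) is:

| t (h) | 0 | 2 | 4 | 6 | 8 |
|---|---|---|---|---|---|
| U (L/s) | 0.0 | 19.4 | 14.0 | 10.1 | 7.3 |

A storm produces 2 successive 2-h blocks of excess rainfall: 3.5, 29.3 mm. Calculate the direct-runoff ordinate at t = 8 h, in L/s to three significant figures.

By discrete convolution, Q_j = Σ (P_i / 10 mm) · U_{j−i}.
At t = 8 h (j=4): Q = (3.5/10)·7.3 + (29.3/10)·10.1 = 32.1 L/s.

Q ≈ 32.1 L/s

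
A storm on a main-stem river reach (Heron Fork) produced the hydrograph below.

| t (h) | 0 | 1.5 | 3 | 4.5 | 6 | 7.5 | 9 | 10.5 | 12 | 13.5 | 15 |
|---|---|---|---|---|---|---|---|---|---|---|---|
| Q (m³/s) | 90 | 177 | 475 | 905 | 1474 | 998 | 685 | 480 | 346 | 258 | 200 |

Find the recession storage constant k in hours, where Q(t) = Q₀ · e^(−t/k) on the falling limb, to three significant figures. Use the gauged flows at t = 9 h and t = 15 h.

On the falling limb, Q drops from 685 to 200 m³/s between t = 9 h and t = 15 h (Δt = 6 h).
k = −Δt / ln(Q₂/Q₁) = −6 / ln(200/685) = 4.87 h.

k ≈ 4.87 h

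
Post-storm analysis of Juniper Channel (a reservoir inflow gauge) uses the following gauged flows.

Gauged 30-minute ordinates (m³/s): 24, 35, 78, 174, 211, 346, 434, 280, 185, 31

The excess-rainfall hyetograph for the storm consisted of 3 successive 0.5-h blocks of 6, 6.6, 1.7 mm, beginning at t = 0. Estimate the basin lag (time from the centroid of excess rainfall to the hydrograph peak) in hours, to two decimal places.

Centroid of excess rainfall: t_c = Σ P_i·t̄_i / ΣP_i = 0.5997 h (block centres at 0.25, 0.75, 1.25 h).
Hydrograph peak occurs at t = 3 h, so basin lag t_L = 3 − 0.5997 = 2.40 h.

t_L ≈ 2.40 h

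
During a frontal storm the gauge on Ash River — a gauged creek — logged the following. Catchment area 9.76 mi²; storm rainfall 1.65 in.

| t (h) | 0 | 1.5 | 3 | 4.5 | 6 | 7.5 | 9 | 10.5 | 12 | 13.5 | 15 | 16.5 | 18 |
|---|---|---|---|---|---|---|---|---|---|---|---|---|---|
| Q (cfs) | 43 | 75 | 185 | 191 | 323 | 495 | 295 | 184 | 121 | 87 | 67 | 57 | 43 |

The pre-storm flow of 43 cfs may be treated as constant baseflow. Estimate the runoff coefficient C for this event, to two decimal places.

ΣQ_DR = 1607 cfs; V = ΣQ_DR·Δt = 8.678 × 10^6 ft³.
Runoff depth d = V / A = 0.3827 in.
C = d / P = 0.3827 / 1.65 = 0.23.

C ≈ 0.23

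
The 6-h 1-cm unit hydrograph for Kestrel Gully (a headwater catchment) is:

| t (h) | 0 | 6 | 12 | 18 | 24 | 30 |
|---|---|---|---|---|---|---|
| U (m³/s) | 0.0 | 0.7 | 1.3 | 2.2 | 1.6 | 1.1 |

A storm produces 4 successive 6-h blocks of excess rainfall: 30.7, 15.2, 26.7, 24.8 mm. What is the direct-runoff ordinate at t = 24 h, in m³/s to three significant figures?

By discrete convolution, Q_j = Σ (P_i / 10 mm) · U_{j−i}.
At t = 24 h (j=4): Q = (30.7/10)·1.6 + (15.2/10)·2.2 + (26.7/10)·1.3 + (24.8/10)·0.7 = 13.5 m³/s.

Q ≈ 13.5 m³/s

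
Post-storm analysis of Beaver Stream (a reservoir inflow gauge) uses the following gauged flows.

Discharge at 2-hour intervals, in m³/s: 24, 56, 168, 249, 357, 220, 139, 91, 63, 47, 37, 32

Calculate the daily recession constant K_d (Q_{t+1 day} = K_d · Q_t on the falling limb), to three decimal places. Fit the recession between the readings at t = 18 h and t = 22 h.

K_d ≈ 0.100

Between t = 18 h and t = 22 h the flow falls from 47 to 32 m³/s over 2×2 h = 4 h.
Per-interval ratio K = (32/47)^(1/2) = 0.8251; K_d = K^(24/2) = 0.100.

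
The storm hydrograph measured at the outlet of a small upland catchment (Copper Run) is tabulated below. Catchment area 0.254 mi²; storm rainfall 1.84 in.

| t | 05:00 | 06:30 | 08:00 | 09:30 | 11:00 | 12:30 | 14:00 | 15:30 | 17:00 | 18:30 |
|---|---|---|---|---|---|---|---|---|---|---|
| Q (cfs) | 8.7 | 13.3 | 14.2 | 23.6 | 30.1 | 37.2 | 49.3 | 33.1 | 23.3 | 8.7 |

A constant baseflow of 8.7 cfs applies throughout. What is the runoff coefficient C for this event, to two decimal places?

ΣQ_DR = 154.5 cfs; V = ΣQ_DR·Δt = 8.343 × 10^5 ft³.
Runoff depth d = V / A = 1.414 in.
C = d / P = 1.414 / 1.84 = 0.77.

C ≈ 0.77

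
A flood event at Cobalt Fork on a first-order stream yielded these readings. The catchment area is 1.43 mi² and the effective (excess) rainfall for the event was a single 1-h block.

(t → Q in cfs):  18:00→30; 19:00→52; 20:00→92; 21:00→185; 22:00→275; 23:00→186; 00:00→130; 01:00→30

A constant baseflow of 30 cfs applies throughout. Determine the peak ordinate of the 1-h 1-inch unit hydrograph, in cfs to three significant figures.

U_p ≈ 306 cfs

Direct runoff: 0.0, 22.0, 62.0, 155.0, 245.0, 156.0, 100.0, 0.0 cfs; ΣQ_DR = 740.0 cfs, peak = 245.0 cfs.
Runoff depth d = ΣQ_DR·Δt / A = 740.0 × 3600 / (1.43 mi²) = 0.8019 in.
The 1-inch UH is the DRH scaled by (1 in)/d, so U_p = 245.0 × 1/0.8019 = 306 cfs.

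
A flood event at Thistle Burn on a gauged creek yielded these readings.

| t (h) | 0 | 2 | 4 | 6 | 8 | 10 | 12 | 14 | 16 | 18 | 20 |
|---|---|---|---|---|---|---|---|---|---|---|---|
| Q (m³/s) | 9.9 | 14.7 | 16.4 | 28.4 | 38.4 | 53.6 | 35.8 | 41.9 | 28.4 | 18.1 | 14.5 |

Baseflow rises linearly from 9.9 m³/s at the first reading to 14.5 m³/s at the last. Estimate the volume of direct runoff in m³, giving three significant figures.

V ≈ 1.19 × 10^6 m³

Direct-runoff ordinates (Q − Q_b): 0.00, 4.34, 5.58, 17.12, 26.66, 41.40, 23.14, 28.78, 14.82, 4.06, 0.00 m³/s.
ΣQ_DR = 165.9 m³/s.
With Δt = 2 h = 7200 s, V = ΣQ_DR · Δt = 165.9 × 7200 = 1.19 × 10^6 m³.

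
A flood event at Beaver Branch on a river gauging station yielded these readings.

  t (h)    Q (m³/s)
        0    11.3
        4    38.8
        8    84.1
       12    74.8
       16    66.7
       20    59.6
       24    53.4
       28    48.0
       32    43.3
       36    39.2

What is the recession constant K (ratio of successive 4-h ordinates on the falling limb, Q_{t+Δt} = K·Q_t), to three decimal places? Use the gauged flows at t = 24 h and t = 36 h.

Using the recession-limb readings at t = 24 h and t = 36 h: Q falls from 53.4 to 39.2 m³/s over 3 intervals.
K = (Q₂/Q₁)^(1/3) = (39.2/53.4)^(1/3) = 0.902.

K ≈ 0.902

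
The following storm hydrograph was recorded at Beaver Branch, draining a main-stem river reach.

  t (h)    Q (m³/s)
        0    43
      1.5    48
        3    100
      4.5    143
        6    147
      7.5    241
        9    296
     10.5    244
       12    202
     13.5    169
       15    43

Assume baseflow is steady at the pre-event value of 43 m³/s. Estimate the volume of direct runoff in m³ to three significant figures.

V ≈ 6.50 × 10^6 m³

Direct-runoff ordinates (Q − Q_b): 0.0, 5.0, 57.0, 100.0, 104.0, 198.0, 253.0, 201.0, 159.0, 126.0, 0.0 m³/s.
ΣQ_DR = 1203 m³/s.
With Δt = 1.5 h = 5400 s, V = ΣQ_DR · Δt = 1203 × 5400 = 6.50 × 10^6 m³.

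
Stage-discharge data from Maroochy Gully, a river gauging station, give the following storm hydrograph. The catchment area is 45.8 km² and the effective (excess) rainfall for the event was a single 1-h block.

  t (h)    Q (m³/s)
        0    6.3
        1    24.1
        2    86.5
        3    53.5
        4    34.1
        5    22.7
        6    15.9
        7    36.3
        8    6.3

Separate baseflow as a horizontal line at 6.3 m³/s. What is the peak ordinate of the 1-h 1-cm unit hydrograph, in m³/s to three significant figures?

U_p ≈ 44.6 m³/s

Direct runoff: 0.0, 17.8, 80.2, 47.2, 27.8, 16.4, 9.6, 30.0, 0.0 m³/s; ΣQ_DR = 229.0 m³/s, peak = 80.2 m³/s.
Runoff depth d = ΣQ_DR·Δt / A = 229.0 × 3600 / (45.8 km²) = 18.00 mm.
The 1-cm UH is the DRH scaled by (10 mm)/d, so U_p = 80.2 × 10/18.00 = 44.6 m³/s.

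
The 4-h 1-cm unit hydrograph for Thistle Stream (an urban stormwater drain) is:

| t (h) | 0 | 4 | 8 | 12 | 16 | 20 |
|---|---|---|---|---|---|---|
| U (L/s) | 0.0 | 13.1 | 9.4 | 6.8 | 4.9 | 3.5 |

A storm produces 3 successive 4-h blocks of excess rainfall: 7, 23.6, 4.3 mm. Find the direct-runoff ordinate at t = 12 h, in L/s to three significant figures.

Q ≈ 32.6 L/s

By discrete convolution, Q_j = Σ (P_i / 10 mm) · U_{j−i}.
At t = 12 h (j=3): Q = (7/10)·6.8 + (23.6/10)·9.4 + (4.3/10)·13.1 = 32.6 L/s.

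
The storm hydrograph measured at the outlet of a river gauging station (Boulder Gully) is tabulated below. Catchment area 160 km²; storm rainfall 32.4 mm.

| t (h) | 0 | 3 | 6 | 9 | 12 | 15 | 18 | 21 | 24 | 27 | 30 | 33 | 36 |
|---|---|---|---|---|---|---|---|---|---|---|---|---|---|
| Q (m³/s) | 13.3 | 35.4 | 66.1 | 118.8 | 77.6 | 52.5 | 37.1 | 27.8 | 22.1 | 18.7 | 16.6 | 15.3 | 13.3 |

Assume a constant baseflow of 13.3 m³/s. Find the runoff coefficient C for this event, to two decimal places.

ΣQ_DR = 341.7 m³/s; V = ΣQ_DR·Δt = 3.690 × 10^6 m³.
Runoff depth d = V / A = 23.06 mm.
C = d / P = 23.06 / 32.4 = 0.71.

C ≈ 0.71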